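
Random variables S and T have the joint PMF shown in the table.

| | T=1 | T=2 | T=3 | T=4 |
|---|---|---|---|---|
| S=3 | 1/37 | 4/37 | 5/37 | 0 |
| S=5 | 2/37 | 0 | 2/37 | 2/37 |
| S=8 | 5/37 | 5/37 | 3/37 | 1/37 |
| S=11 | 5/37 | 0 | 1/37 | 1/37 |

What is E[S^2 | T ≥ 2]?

333/8

P(T ≥ 2) = 24/37.
Summing S^2·P(S=x,T=y) over the conditioning event gives 27.
E[S^2 | T ≥ 2] = (27) / (24/37) = 333/8.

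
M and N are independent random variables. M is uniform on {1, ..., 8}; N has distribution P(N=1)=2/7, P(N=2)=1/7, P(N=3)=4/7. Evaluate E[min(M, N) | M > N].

43/20

P(M > N) = 5/7.
Summing min(M,N)·P(x,y) over outcomes with M > N gives 43/28.
E[min(M, N) | M > N] = (43/28) / (5/7) = 43/20.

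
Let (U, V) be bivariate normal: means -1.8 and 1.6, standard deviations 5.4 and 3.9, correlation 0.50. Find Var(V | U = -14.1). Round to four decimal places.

11.4075

For a bivariate normal, Var(V | U=x) = σ_V²(1 − ρ²).
Var(V | U=-14.1) = (3.9)²·(1 − (0.50)²) = 15.21·0.75 = 11.4075.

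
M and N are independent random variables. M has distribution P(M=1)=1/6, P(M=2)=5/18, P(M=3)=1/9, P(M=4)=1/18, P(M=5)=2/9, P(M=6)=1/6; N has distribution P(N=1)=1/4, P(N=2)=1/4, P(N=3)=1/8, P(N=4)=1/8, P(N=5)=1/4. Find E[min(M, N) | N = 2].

P(N = 2) = 1/4.
Summing min(M,N)·P(x,y) over outcomes with N = 2 gives 11/24.
E[min(M, N) | N = 2] = (11/24) / (1/4) = 11/6.

11/6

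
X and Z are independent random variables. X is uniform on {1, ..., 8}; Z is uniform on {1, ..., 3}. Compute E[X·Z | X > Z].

191/18

P(X > Z) = 3/4.
Summing XZ·P(x,y) over outcomes with X > Z gives 191/24.
E[X·Z | X > Z] = (191/24) / (3/4) = 191/18.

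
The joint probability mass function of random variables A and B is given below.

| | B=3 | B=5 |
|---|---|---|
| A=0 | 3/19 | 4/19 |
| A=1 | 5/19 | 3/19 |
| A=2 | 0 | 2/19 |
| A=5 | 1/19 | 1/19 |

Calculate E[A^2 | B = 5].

18/5

P(B = 5) = 10/19.
Σ A^2·P over the event = 0·(4/19) + 1·(3/19) + 4·(2/19) + 25·(1/19) = 36/19.
E[A^2 | B = 5] = (36/19) / (10/19) = 18/5.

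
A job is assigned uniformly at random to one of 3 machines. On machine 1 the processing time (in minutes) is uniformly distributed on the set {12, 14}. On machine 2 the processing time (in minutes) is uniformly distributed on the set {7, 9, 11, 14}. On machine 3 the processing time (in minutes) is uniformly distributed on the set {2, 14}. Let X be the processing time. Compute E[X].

E[X | machine 1] = (12+14)/2 = 13.
E[X | machine 2] = (7+9+11+14)/4 = 41/4.
E[X | machine 3] = (2+14)/2 = 8.
E[X] = (1/3)·(13) + (1/3)·(41/4) + (1/3)·(8) = 125/12.

125/12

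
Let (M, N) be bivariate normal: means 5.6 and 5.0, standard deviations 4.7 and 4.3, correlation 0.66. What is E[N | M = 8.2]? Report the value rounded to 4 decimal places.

The regression of N on M has slope ρ·σ_N/σ_M and passes through (μ_M, μ_N).
E[N | M=8.2] = 5.0 + (0.66)·(4.3/4.7)·(8.2 − (5.6)) = 5.0 + (0.60383)·(2.6) = 6.5700.

6.5700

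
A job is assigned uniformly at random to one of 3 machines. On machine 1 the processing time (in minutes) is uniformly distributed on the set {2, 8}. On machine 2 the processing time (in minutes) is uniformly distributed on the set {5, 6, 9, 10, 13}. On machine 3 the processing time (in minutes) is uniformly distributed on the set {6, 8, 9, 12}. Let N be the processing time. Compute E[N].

149/20

E[N | machine 1] = (2+8)/2 = 5.
E[N | machine 2] = (5+6+9+10+13)/5 = 43/5.
E[N | machine 3] = (6+8+9+12)/4 = 35/4.
E[N] = (1/3)·(5) + (1/3)·(43/5) + (1/3)·(35/4) = 149/20.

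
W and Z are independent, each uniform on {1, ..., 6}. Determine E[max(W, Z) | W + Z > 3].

P(W + Z > 3) = 11/12.
Summing max(W,Z)·P(x,y) over outcomes with W + Z > 3 gives 13/3.
E[max(W, Z) | W + Z > 3] = (13/3) / (11/12) = 52/11.

52/11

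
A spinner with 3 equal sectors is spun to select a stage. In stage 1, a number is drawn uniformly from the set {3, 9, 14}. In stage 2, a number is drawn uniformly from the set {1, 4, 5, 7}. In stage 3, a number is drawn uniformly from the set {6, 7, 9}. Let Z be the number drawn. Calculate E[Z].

E[Z | stage 1] = (3+9+14)/3 = 26/3.
E[Z | stage 2] = (1+4+5+7)/4 = 17/4.
E[Z | stage 3] = (6+7+9)/3 = 22/3.
E[Z] = (1/3)·(26/3) + (1/3)·(17/4) + (1/3)·(22/3) = 27/4.

27/4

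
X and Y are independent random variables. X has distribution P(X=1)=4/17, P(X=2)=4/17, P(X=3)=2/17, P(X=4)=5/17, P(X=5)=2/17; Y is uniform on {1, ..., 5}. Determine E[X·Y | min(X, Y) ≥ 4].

135/7

P(min(X, Y) ≥ 4) = 14/85.
Summing XY·P(x,y) over outcomes with min(X, Y) ≥ 4 gives 54/17.
E[X·Y | min(X, Y) ≥ 4] = (54/17) / (14/85) = 135/7.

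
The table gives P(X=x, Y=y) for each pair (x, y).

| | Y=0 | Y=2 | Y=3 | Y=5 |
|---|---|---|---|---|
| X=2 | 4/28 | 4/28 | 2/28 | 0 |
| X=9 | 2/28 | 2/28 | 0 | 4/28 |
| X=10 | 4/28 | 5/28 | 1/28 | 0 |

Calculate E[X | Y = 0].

33/5

P(Y = 0) = 5/14.
Σ X·P over the event = 2·(4/28) + 9·(2/28) + 10·(4/28) = 33/14.
E[X | Y = 0] = (33/14) / (5/14) = 33/5.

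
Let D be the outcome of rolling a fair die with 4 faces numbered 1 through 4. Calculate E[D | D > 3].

Given D > 3, D is equally likely to be any of {4}.
E[D | D > 3] = (4) / 1 = 4.

4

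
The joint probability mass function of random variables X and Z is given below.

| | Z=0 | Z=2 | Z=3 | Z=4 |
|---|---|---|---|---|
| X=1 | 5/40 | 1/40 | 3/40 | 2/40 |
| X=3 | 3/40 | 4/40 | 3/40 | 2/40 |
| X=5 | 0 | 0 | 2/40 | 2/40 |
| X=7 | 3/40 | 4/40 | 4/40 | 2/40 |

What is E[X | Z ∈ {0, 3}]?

85/23

P(Z ∈ {0, 3}) = 23/40.
Σ X·P over the event = 1·(5/40) + 1·(3/40) + 3·(3/40) + 3·(3/40) + 5·(2/40) + 7·(3/40) + 7·(4/40) = 17/8.
E[X | Z ∈ {0, 3}] = (17/8) / (23/40) = 85/23.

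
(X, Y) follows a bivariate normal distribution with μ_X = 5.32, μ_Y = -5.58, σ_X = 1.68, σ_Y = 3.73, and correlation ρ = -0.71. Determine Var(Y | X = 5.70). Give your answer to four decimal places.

For a bivariate normal, Var(Y | X=x) = σ_Y²(1 − ρ²).
Var(Y | X=5.70) = (3.73)²·(1 − (-0.71)²) = 13.9129·0.4959 = 6.8994.

6.8994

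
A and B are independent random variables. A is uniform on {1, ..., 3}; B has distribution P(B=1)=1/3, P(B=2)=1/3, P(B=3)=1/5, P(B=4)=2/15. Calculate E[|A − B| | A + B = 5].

7/5

P(A + B = 5) = 2/9.
Summing |A−B|·P(x,y) over outcomes with A + B = 5 gives 14/45.
E[|A − B| | A + B = 5] = (14/45) / (2/9) = 7/5.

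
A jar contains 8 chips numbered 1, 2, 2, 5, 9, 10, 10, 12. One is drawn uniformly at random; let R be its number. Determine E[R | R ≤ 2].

5/3

P(R ≤ 2) = 3/8.
Σ over the event: 1·1/8 + 2·1/4 = 5/8.
E[R | R ≤ 2] = (5/8) / (3/8) = 5/3.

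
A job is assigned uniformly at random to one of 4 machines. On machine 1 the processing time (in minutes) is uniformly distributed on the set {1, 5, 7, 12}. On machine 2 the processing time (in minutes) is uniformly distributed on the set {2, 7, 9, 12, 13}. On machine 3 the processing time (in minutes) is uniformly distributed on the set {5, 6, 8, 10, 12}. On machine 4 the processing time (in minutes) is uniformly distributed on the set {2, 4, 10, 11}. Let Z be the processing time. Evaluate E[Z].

E[Z | machine 1] = (1+5+7+12)/4 = 25/4.
E[Z | machine 2] = (2+7+9+12+13)/5 = 43/5.
E[Z | machine 3] = (5+6+8+10+12)/5 = 41/5.
E[Z | machine 4] = (2+4+10+11)/4 = 27/4.
By the law of total expectation,
E[Z] = (1/4)·(25/4) + (1/4)·(43/5) + (1/4)·(41/5) + (1/4)·(27/4) = 149/20.

149/20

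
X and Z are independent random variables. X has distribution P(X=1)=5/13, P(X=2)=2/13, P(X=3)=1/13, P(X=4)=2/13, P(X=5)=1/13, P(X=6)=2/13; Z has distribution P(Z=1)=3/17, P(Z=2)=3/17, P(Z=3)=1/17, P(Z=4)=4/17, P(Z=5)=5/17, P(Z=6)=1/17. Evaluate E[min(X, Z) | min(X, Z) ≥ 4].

P(min(X, Z) ≥ 4) = 50/221.
Summing min(X,Z)·P(x,y) over outcomes with min(X, Z) ≥ 4 gives 220/221.
E[min(X, Z) | min(X, Z) ≥ 4] = (220/221) / (50/221) = 22/5.

22/5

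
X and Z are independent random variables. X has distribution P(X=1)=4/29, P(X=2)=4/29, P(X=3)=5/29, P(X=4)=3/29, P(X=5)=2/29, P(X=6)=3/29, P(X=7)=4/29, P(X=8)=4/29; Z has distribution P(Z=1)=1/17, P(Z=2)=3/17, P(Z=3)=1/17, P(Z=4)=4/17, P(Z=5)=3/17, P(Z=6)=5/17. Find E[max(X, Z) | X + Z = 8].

P(X + Z = 8) = 62/493.
Summing max(X,Z)·P(x,y) over outcomes with X + Z = 8 gives 335/493.
E[max(X, Z) | X + Z = 8] = (335/493) / (62/493) = 335/62.

335/62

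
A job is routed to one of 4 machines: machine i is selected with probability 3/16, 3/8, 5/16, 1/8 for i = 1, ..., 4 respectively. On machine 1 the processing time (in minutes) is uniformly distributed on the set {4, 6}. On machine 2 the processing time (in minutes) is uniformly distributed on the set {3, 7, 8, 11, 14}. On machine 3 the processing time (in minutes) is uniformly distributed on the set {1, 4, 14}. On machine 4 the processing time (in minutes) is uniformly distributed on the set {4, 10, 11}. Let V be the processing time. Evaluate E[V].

E[V | machine 1] = (4+6)/2 = 5.
E[V | machine 2] = (3+7+8+11+14)/5 = 43/5.
E[V | machine 3] = (1+4+14)/3 = 19/3.
E[V | machine 4] = (4+10+11)/3 = 25/3.
E[V] = (3/16)·(5) + (3/8)·(43/5) + (5/16)·(19/3) + (1/8)·(25/3) = 431/60.

431/60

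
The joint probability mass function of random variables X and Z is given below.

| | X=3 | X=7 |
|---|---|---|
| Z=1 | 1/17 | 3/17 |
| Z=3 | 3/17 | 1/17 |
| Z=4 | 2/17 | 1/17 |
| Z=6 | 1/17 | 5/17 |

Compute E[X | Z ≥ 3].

P(Z ≥ 3) = 13/17.
Σ X·P over the event = 3·(3/17) + 3·(2/17) + 3·(1/17) + 7·(1/17) + 7·(1/17) + 7·(5/17) = 67/17.
E[X | Z ≥ 3] = (67/17) / (13/17) = 67/13.

67/13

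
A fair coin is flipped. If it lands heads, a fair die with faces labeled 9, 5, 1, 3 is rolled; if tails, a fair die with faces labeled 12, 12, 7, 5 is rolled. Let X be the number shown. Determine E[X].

E[X | heads] = (9+5+1+3)/4 = 9/2.
E[X | tails] = (12+12+7+5)/4 = 9.
By the law of total expectation,
E[X] = (1/2)·(9/2) + (1/2)·(9) = 27/4.

27/4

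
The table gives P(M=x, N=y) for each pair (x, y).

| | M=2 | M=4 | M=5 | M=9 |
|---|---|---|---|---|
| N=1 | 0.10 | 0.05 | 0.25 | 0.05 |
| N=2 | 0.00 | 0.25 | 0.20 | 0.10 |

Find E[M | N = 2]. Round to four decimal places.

5.2727

P(N = 2) = 0.55.
Summing M·P(M=x,N=y) over the conditioning event gives 2.90.
E[M | N = 2] = (2.90) / (0.55) = 5.2727.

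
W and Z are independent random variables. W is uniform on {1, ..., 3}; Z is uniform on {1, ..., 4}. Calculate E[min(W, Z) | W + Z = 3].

Outcomes with W + Z = 3: (1,2), (2,1), each with probability 1/12.
E[min(W, Z) | W + Z = 3] = (1 + 1) / 2 = 1.

1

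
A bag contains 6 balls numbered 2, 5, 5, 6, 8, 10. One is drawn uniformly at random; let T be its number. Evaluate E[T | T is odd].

5

P(T is odd) = 1/3.
Σ over the event: 5·1/3 = 5/3.
E[T | T is odd] = (5/3) / (1/3) = 5.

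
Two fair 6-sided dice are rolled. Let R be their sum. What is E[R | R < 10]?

94/15

P(R < 10) = 5/6.
Σ over the event: 2·1/36 + 3·1/18 + 4·1/12 + 5·1/9 + 6·5/36 + 7·1/6 + 8·5/36 + 9·1/9 = 47/9.
E[R | R < 10] = (47/9) / (5/6) = 94/15.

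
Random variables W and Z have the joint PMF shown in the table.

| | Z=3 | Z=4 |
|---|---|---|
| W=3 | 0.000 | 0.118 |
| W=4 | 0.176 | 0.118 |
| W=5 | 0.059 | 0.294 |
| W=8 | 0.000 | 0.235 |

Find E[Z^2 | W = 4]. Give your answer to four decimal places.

11.8095

P(W = 4) = 0.294.
Σ Z^2·P over the event = 9·(0.176) + 16·(0.118) = 3.472.
E[Z^2 | W = 4] = (3.472) / (0.294) = 11.8095.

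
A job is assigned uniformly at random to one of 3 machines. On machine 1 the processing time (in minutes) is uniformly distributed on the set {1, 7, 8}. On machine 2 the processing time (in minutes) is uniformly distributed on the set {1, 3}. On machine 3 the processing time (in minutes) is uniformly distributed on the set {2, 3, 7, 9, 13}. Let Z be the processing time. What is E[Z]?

E[Z | machine 1] = (1+7+8)/3 = 16/3.
E[Z | machine 2] = (1+3)/2 = 2.
E[Z | machine 3] = (2+3+7+9+13)/5 = 34/5.
By the law of total expectation,
E[Z] = (1/3)·(16/3) + (1/3)·(2) + (1/3)·(34/5) = 212/45.

212/45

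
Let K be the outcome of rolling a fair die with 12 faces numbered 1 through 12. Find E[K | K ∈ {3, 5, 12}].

20/3

P(K ∈ {3, 5, 12}) = 1/4.
Σ over the event: 3·1/12 + 5·1/12 + 12·1/12 = 5/3.
E[K | K ∈ {3, 5, 12}] = (5/3) / (1/4) = 20/3.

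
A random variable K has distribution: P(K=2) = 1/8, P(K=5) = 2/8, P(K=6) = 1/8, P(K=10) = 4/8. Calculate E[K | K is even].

8

P(K is even) = 3/4.
Σ over the event: 2·1/8 + 6·1/8 + 10·1/2 = 6.
E[K | K is even] = (6) / (3/4) = 8.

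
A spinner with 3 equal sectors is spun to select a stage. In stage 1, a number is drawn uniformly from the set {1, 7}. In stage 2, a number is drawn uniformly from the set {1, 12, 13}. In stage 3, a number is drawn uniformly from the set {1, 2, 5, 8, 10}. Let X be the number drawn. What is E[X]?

268/45

E[X | stage 1] = (1+7)/2 = 4.
E[X | stage 2] = (1+12+13)/3 = 26/3.
E[X | stage 3] = (1+2+5+8+10)/5 = 26/5.
By the law of total expectation,
E[X] = (1/3)·(4) + (1/3)·(26/3) + (1/3)·(26/5) = 268/45.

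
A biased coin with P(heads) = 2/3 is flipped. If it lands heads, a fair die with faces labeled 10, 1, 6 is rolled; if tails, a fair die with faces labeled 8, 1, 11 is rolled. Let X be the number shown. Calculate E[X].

6

E[X | heads] = (10+1+6)/3 = 17/3.
E[X | tails] = (8+1+11)/3 = 20/3.
By the law of total expectation,
E[X] = (2/3)·(17/3) + (1/3)·(20/3) = 6.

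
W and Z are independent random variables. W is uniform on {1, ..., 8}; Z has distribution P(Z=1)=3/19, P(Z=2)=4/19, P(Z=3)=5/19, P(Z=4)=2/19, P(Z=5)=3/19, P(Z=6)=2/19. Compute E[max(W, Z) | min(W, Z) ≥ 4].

219/35

P(min(W, Z) ≥ 4) = 35/152.
Summing max(W,Z)·P(x,y) over outcomes with min(W, Z) ≥ 4 gives 219/152.
E[max(W, Z) | min(W, Z) ≥ 4] = (219/152) / (35/152) = 219/35.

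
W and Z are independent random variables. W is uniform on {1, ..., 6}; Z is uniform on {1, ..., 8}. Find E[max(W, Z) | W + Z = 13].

Outcomes with W + Z = 13: (5,8), (6,7), each with probability 1/48.
E[max(W, Z) | W + Z = 13] = (8 + 7) / 2 = 15/2.

15/2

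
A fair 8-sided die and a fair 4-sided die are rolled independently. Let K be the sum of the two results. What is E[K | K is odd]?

P(K is odd) = 1/2.
Σ over the event: 3·1/16 + 5·1/8 + 7·1/8 + 9·1/8 + 11·1/16 = 7/2.
E[K | K is odd] = (7/2) / (1/2) = 7.

7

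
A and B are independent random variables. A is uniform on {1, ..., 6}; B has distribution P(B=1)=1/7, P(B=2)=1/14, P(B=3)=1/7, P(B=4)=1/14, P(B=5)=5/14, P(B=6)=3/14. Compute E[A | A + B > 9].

53/10

P(A + B > 9) = 5/21.
Summing A·P(x,y) over outcomes with A + B > 9 gives 53/42.
E[A | A + B > 9] = (53/42) / (5/21) = 53/10.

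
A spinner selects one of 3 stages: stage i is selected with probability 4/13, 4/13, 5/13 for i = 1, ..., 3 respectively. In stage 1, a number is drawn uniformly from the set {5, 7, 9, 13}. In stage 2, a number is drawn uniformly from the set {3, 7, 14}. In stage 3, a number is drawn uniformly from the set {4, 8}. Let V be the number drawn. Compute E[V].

96/13

E[V | stage 1] = (5+7+9+13)/4 = 17/2.
E[V | stage 2] = (3+7+14)/3 = 8.
E[V | stage 3] = (4+8)/2 = 6.
By the law of total expectation,
E[V] = (4/13)·(17/2) + (4/13)·(8) + (5/13)·(6) = 96/13.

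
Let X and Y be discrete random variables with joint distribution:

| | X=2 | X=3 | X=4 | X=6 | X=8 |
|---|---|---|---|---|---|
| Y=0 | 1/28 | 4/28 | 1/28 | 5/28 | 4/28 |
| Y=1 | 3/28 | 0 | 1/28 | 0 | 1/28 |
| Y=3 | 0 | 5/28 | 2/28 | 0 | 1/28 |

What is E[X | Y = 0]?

P(Y = 0) = 15/28.
Σ X·P over the event = 2·(1/28) + 3·(4/28) + 4·(1/28) + 6·(5/28) + 8·(4/28) = 20/7.
E[X | Y = 0] = (20/7) / (15/28) = 16/3.

16/3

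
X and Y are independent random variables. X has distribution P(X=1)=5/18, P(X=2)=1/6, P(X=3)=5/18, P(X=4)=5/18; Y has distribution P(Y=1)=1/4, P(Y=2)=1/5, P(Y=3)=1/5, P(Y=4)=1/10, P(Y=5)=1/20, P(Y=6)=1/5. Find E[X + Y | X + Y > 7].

P(X + Y > 7) = 1/5.
Summing (X+Y)·P(x,y) over outcomes with X + Y > 7 gives 641/360.
E[X + Y | X + Y > 7] = (641/360) / (1/5) = 641/72.

641/72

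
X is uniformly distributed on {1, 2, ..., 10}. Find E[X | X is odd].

Given X is odd, X is equally likely to be any of {1, 3, 5, 7, 9}.
E[X | X is odd] = (1 + 3 + 5 + 7 + 9) / 5 = 5.

5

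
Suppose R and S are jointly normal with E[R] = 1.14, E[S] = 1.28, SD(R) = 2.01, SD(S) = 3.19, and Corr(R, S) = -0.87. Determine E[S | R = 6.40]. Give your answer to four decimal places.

For a bivariate normal, E[S | R=x] = μ_S + ρ·(σ_S/σ_R)·(x − μ_R).
E[S | R=6.40] = 1.28 + (-0.87)·(3.19/2.01)·(6.40 − (1.14)) = 1.28 + (-1.38075)·(5.26) = -5.9827.

-5.9827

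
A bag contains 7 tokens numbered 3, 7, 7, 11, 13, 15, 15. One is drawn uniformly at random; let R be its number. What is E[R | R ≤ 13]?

P(R ≤ 13) = 5/7.
Σ over the event: 3·1/7 + 7·2/7 + 11·1/7 + 13·1/7 = 41/7.
E[R | R ≤ 13] = (41/7) / (5/7) = 41/5.

41/5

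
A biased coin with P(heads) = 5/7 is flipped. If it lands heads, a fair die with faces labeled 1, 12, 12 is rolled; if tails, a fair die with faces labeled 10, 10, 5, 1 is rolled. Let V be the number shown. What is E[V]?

E[V | heads] = (1+12+12)/3 = 25/3.
E[V | tails] = (10+10+5+1)/4 = 13/2.
E[V] = (5/7)·(25/3) + (2/7)·(13/2) = 164/21.

164/21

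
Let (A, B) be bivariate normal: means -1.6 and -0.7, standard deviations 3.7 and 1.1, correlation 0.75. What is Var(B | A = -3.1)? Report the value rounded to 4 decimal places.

For a bivariate normal, Var(B | A=x) = σ_B²(1 − ρ²).
Var(B | A=-3.1) = (1.1)²·(1 − (0.75)²) = 1.21·0.4375 = 0.5294.

0.5294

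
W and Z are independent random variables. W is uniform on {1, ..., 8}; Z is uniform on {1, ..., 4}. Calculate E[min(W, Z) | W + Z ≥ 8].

P(W + Z ≥ 8) = 7/16.
Summing min(W,Z)·P(x,y) over outcomes with W + Z ≥ 8 gives 5/4.
E[min(W, Z) | W + Z ≥ 8] = (5/4) / (7/16) = 20/7.

20/7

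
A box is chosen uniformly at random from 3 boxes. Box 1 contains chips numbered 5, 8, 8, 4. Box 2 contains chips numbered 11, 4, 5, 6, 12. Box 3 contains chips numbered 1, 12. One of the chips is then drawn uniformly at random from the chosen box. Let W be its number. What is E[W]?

407/60

E[W | box 1] = (5+8+8+4)/4 = 25/4.
E[W | box 2] = (11+4+5+6+12)/5 = 38/5.
E[W | box 3] = (1+12)/2 = 13/2.
By the law of total expectation,
E[W] = (1/3)·(25/4) + (1/3)·(38/5) + (1/3)·(13/2) = 407/60.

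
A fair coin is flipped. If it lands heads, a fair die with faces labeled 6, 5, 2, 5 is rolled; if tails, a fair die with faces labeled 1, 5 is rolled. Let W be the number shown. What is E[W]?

E[W | heads] = (6+5+2+5)/4 = 9/2.
E[W | tails] = (1+5)/2 = 3.
By the law of total expectation,
E[W] = (1/2)·(9/2) + (1/2)·(3) = 15/4.

15/4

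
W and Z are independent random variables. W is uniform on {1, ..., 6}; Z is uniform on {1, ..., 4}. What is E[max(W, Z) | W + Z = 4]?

Outcomes with W + Z = 4: (1,3), (2,2), (3,1), each with probability 1/24.
E[max(W, Z) | W + Z = 4] = (3 + 2 + 3) / 3 = 8/3.

8/3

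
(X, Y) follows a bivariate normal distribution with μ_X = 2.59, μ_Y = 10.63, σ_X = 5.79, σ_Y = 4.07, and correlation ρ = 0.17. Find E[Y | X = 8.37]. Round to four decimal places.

11.3207

The regression of Y on X has slope ρ·σ_Y/σ_X and passes through (μ_X, μ_Y).
E[Y | X=8.37] = 10.63 + (0.17)·(4.07/5.79)·(8.37 − (2.59)) = 10.63 + (0.1195)·(5.78) = 11.3207.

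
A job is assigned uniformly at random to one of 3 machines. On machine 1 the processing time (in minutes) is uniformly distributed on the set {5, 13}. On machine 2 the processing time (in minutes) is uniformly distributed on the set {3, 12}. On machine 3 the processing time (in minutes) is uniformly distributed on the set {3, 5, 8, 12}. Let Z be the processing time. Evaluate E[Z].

47/6

E[Z | machine 1] = (5+13)/2 = 9.
E[Z | machine 2] = (3+12)/2 = 15/2.
E[Z | machine 3] = (3+5+8+12)/4 = 7.
E[Z] = (1/3)·(9) + (1/3)·(15/2) + (1/3)·(7) = 47/6.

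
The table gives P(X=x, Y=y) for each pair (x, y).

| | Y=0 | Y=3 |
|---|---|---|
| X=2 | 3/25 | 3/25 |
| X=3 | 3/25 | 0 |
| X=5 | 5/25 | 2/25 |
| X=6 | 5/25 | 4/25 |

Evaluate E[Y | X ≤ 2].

P(X ≤ 2) = 6/25.
Σ Y·P over the event = 0·(3/25) + 3·(3/25) = 9/25.
E[Y | X ≤ 2] = (9/25) / (6/25) = 3/2.

3/2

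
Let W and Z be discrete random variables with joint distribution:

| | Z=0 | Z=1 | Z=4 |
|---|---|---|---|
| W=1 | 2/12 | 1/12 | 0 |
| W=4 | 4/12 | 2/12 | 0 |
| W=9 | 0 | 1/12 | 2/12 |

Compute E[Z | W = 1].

1/3

P(W = 1) = 1/4.
Σ Z·P over the event = 0·(2/12) + 1·(1/12) = 1/12.
E[Z | W = 1] = (1/12) / (1/4) = 1/3.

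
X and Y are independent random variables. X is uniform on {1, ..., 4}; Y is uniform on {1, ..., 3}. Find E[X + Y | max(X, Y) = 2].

Outcomes with max(X, Y) = 2: (1,2), (2,1), (2,2), each with probability 1/12.
E[X + Y | max(X, Y) = 2] = (3 + 3 + 4) / 3 = 10/3.

10/3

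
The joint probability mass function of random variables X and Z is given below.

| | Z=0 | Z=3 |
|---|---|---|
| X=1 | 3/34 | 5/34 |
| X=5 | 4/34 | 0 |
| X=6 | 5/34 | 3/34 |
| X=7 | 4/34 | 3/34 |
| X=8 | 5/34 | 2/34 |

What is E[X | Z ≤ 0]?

P(Z ≤ 0) = 21/34.
Σ X·P over the event = 1·(3/34) + 5·(4/34) + 6·(5/34) + 7·(4/34) + 8·(5/34) = 121/34.
E[X | Z ≤ 0] = (121/34) / (21/34) = 121/21.

121/21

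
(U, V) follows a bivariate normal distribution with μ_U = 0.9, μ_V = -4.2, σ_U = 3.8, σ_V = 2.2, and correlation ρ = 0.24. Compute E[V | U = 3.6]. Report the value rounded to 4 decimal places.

The regression of V on U has slope ρ·σ_V/σ_U and passes through (μ_U, μ_V).
E[V | U=3.6] = -4.2 + (0.24)·(2.2/3.8)·(3.6 − (0.9)) = -4.2 + (0.13895)·(2.7) = -3.8248.

-3.8248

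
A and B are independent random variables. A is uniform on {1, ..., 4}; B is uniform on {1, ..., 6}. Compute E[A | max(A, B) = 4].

22/7

Outcomes with max(A, B) = 4: (1,4), (2,4), (3,4), (4,1), (4,2), (4,3), (4,4), each with probability 1/24.
E[A | max(A, B) = 4] = (1 + 2 + 3 + 4 + 4 + 4 + 4) / 7 = 22/7.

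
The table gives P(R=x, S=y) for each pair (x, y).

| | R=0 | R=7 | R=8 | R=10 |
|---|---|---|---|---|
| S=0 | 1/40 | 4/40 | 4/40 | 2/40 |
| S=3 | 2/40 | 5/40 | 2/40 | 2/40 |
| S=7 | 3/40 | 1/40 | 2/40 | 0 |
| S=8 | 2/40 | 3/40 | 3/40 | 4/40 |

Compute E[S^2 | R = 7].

22

P(R = 7) = 13/40.
Σ S^2·P over the event = 0·(4/40) + 9·(5/40) + 49·(1/40) + 64·(3/40) = 143/20.
E[S^2 | R = 7] = (143/20) / (13/40) = 22.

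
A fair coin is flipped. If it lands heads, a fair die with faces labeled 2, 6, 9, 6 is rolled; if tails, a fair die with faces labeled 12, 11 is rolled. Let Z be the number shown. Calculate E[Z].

69/8

E[Z | heads] = (2+6+9+6)/4 = 23/4.
E[Z | tails] = (12+11)/2 = 23/2.
By the law of total expectation,
E[Z] = (1/2)·(23/4) + (1/2)·(23/2) = 69/8.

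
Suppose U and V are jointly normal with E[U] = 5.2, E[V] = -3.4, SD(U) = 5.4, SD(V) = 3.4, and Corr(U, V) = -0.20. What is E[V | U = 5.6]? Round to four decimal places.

E[V | U=x] = μ_V + ρ(σ_V/σ_U)(x − μ_U) for jointly normal variables.
E[V | U=5.6] = -3.4 + (-0.20)·(3.4/5.4)·(5.6 − (5.2)) = -3.4 + (-0.12593)·(0.4) = -3.4504.

-3.4504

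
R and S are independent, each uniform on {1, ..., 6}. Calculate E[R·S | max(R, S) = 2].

P(max(R, S) = 2) = 1/12.
Summing RS·P(x,y) over outcomes with max(R, S) = 2 gives 2/9.
E[R·S | max(R, S) = 2] = (2/9) / (1/12) = 8/3.

8/3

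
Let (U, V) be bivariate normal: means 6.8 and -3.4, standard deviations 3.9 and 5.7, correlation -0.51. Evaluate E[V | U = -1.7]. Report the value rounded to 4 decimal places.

For a bivariate normal, E[V | U=x] = μ_V + ρ·(σ_V/σ_U)·(x − μ_U).
E[V | U=-1.7] = -3.4 + (-0.51)·(5.7/3.9)·(-1.7 − (6.8)) = -3.4 + (-0.745385)·(-8.5) = 2.9358.

2.9358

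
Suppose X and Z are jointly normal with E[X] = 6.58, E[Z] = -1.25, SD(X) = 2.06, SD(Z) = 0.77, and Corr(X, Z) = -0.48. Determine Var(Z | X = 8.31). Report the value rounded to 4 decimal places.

0.4563

For a bivariate normal, Var(Z | X=x) = σ_Z²(1 − ρ²).
Var(Z | X=8.31) = (0.77)²·(1 − (-0.48)²) = 0.5929·0.7696 = 0.4563.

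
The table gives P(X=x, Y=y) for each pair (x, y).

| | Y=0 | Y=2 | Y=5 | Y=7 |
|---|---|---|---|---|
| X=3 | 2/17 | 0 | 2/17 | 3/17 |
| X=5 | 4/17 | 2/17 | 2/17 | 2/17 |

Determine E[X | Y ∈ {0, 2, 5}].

13/3

P(Y ∈ {0, 2, 5}) = 12/17.
Σ X·P over the event = 3·(2/17) + 3·(2/17) + 5·(4/17) + 5·(2/17) + 5·(2/17) = 52/17.
E[X | Y ∈ {0, 2, 5}] = (52/17) / (12/17) = 13/3.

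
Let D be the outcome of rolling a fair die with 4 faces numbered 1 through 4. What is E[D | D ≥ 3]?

7/2

Given D ≥ 3, D is equally likely to be any of {3, 4}.
E[D | D ≥ 3] = (3 + 4) / 2 = 7/2.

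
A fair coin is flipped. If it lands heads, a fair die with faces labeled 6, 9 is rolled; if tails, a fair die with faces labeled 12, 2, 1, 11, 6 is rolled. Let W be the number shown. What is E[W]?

E[W | heads] = (6+9)/2 = 15/2.
E[W | tails] = (12+2+1+11+6)/5 = 32/5.
By the law of total expectation,
E[W] = (1/2)·(15/2) + (1/2)·(32/5) = 139/20.

139/20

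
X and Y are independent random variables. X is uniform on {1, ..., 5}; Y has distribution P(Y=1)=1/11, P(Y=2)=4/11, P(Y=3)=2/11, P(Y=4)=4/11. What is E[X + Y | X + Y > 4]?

275/42

P(X + Y > 4) = 42/55.
Summing (X+Y)·P(x,y) over outcomes with X + Y > 4 gives 5.
E[X + Y | X + Y > 4] = (5) / (42/55) = 275/42.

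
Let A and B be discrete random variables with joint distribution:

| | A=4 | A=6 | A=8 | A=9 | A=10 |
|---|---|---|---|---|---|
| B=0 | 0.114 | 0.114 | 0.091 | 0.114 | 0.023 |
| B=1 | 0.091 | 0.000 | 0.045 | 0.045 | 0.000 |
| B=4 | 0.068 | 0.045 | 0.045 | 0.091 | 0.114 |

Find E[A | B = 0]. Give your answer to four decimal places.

P(B = 0) = 0.456.
Σ A·P over the event = 4·(0.114) + 6·(0.114) + 8·(0.091) + 9·(0.114) + 10·(0.023) = 3.124.
E[A | B = 0] = (3.124) / (0.456) = 6.8509.

6.8509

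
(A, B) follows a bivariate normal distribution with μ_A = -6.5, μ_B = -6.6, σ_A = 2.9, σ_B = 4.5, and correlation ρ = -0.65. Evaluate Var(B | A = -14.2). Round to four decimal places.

11.6944

Var(B | A=x) = (1 − ρ²)·σ_B².
Var(B | A=-14.2) = (4.5)²·(1 − (-0.65)²) = 20.25·0.5775 = 11.6944.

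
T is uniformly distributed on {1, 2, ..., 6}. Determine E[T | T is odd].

Given T is odd, T is equally likely to be any of {1, 3, 5}.
E[T | T is odd] = (1 + 3 + 5) / 3 = 3.

3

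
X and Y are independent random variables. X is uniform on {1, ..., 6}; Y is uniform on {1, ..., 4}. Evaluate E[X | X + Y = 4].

Outcomes with X + Y = 4: (1,3), (2,2), (3,1), each with probability 1/24.
E[X | X + Y = 4] = (1 + 2 + 3) / 3 = 2.

2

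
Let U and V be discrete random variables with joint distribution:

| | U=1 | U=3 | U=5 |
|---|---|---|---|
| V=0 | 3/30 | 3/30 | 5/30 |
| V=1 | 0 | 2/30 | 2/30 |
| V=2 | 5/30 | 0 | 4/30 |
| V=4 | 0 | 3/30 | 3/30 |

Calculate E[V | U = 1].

P(U = 1) = 4/15.
Σ V·P over the event = 0·(3/30) + 2·(5/30) = 1/3.
E[V | U = 1] = (1/3) / (4/15) = 5/4.

5/4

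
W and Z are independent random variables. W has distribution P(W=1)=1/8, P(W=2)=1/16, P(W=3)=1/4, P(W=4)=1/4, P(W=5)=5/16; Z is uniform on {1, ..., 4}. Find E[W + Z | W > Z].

P(W > Z) = 41/64.
Summing (W+Z)·P(x,y) over outcomes with W > Z gives 261/64.
E[W + Z | W > Z] = (261/64) / (41/64) = 261/41.

261/41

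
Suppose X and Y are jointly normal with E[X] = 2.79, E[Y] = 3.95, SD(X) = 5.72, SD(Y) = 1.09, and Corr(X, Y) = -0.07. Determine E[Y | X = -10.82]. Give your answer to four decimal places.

E[Y | X=x] = μ_Y + ρ(σ_Y/σ_X)(x − μ_X) for jointly normal variables.
E[Y | X=-10.82] = 3.95 + (-0.07)·(1.09/5.72)·(-10.82 − (2.79)) = 3.95 + (-0.013339)·(-13.61) = 4.1315.

4.1315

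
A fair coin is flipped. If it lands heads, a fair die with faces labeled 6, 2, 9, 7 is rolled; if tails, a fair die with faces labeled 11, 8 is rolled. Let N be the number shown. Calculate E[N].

31/4

E[N | heads] = (6+2+9+7)/4 = 6.
E[N | tails] = (11+8)/2 = 19/2.
E[N] = (1/2)·(6) + (1/2)·(19/2) = 31/4.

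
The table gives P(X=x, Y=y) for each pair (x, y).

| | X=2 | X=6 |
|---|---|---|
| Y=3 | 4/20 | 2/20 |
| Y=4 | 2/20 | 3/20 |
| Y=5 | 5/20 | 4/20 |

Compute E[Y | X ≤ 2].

45/11

P(X ≤ 2) = 11/20.
Σ Y·P over the event = 3·(4/20) + 4·(2/20) + 5·(5/20) = 9/4.
E[Y | X ≤ 2] = (9/4) / (11/20) = 45/11.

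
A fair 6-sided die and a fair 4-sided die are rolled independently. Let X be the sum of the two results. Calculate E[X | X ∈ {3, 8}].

P(X ∈ {3, 8}) = 5/24.
Σ over the event: 3·1/12 + 8·1/8 = 5/4.
E[X | X ∈ {3, 8}] = (5/4) / (5/24) = 6.

6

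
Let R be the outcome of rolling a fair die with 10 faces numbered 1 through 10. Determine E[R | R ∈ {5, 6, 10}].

P(R ∈ {5, 6, 10}) = 3/10.
Σ over the event: 5·1/10 + 6·1/10 + 10·1/10 = 21/10.
E[R | R ∈ {5, 6, 10}] = (21/10) / (3/10) = 7.

7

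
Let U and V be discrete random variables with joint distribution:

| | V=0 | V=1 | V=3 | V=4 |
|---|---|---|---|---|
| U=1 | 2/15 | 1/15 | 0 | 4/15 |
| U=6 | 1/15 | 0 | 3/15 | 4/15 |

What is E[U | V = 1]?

1

P(V = 1) = 1/15.
Σ U·P over the event = 1·(1/15) = 1/15.
E[U | V = 1] = (1/15) / (1/15) = 1.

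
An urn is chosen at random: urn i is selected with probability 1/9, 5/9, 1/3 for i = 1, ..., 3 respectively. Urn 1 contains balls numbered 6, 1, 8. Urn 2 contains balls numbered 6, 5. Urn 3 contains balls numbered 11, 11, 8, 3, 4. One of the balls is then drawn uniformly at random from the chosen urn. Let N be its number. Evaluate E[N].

E[N | urn 1] = (6+1+8)/3 = 5.
E[N | urn 2] = (6+5)/2 = 11/2.
E[N | urn 3] = (11+11+8+3+4)/5 = 37/5.
E[N] = (1/9)·(5) + (5/9)·(11/2) + (1/3)·(37/5) = 547/90.

547/90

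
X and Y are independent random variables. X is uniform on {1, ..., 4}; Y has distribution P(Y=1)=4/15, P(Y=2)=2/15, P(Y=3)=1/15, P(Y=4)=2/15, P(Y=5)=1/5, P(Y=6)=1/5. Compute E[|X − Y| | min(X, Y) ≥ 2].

59/33

P(min(X, Y) ≥ 2) = 11/20.
Summing |X−Y|·P(x,y) over outcomes with min(X, Y) ≥ 2 gives 59/60.
E[|X − Y| | min(X, Y) ≥ 2] = (59/60) / (11/20) = 59/33.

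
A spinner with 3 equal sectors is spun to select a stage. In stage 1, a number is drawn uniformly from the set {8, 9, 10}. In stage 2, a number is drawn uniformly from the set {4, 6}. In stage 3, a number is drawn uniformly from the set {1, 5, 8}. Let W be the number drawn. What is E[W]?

E[W | stage 1] = (8+9+10)/3 = 9.
E[W | stage 2] = (4+6)/2 = 5.
E[W | stage 3] = (1+5+8)/3 = 14/3.
E[W] = (1/3)·(9) + (1/3)·(5) + (1/3)·(14/3) = 56/9.

56/9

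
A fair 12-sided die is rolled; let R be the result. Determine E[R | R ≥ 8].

Given R ≥ 8, R is equally likely to be any of {8, 9, 10, 11, 12}.
E[R | R ≥ 8] = (8 + 9 + 10 + 11 + 12) / 5 = 10.

10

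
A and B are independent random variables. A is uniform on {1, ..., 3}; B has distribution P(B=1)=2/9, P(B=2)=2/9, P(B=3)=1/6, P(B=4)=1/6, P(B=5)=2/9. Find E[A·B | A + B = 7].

76/7

P(A + B = 7) = 7/54.
Summing AB·P(x,y) over outcomes with A + B = 7 gives 38/27.
E[A·B | A + B = 7] = (38/27) / (7/54) = 76/7.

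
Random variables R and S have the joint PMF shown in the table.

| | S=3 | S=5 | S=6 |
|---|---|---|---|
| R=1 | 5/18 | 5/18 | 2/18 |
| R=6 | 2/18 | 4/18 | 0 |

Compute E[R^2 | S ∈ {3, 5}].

P(S ∈ {3, 5}) = 8/9.
Summing R^2·P(R=x,S=y) over the conditioning event gives 113/9.
E[R^2 | S ∈ {3, 5}] = (113/9) / (8/9) = 113/8.

113/8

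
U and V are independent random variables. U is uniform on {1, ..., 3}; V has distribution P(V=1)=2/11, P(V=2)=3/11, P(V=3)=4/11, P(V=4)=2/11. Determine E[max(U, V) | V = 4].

P(V = 4) = 2/11.
Summing max(U,V)·P(x,y) over outcomes with V = 4 gives 8/11.
E[max(U, V) | V = 4] = (8/11) / (2/11) = 4.

4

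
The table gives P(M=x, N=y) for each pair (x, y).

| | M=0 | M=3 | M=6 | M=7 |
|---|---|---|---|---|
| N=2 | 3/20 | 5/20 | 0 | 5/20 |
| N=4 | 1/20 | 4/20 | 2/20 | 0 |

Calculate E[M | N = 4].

P(N = 4) = 7/20.
Σ M·P over the event = 0·(1/20) + 3·(4/20) + 6·(2/20) = 6/5.
E[M | N = 4] = (6/5) / (7/20) = 24/7.

24/7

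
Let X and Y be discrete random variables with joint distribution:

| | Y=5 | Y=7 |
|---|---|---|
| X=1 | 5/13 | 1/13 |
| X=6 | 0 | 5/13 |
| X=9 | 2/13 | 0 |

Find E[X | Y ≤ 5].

P(Y ≤ 5) = 7/13.
Summing X·P(X=x,Y=y) over the conditioning event gives 23/13.
E[X | Y ≤ 5] = (23/13) / (7/13) = 23/7.

23/7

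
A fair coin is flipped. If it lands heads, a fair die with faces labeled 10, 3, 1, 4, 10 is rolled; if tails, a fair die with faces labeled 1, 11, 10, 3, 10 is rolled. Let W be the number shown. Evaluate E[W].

63/10

E[W | heads] = (10+3+1+4+10)/5 = 28/5.
E[W | tails] = (1+11+10+3+10)/5 = 7.
E[W] = (1/2)·(28/5) + (1/2)·(7) = 63/10.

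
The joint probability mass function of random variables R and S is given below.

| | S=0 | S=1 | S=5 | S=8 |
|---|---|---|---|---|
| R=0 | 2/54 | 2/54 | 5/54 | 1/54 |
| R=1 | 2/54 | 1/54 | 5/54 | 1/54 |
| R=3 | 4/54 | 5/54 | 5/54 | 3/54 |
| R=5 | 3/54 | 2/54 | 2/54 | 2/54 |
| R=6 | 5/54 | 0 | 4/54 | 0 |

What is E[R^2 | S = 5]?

244/21

P(S = 5) = 7/18.
Σ R^2·P over the event = 0·(5/54) + 1·(5/54) + 9·(5/54) + 25·(2/54) + 36·(4/54) = 122/27.
E[R^2 | S = 5] = (122/27) / (7/18) = 244/21.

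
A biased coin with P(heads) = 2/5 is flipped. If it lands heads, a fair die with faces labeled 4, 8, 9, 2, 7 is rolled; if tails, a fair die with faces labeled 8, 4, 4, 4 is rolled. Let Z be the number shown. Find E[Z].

E[Z | heads] = (4+8+9+2+7)/5 = 6.
E[Z | tails] = (8+4+4+4)/4 = 5.
By the law of total expectation,
E[Z] = (2/5)·(6) + (3/5)·(5) = 27/5.

27/5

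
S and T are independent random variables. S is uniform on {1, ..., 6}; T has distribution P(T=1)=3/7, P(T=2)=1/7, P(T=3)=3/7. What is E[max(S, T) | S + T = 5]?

24/7

P(S + T = 5) = 1/6.
Summing max(S,T)·P(x,y) over outcomes with S + T = 5 gives 4/7.
E[max(S, T) | S + T = 5] = (4/7) / (1/6) = 24/7.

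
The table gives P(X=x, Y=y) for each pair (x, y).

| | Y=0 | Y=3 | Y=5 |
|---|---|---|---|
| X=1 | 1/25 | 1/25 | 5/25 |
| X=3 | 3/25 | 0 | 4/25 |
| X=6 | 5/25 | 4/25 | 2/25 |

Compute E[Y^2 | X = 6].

P(X = 6) = 11/25.
Σ Y^2·P over the event = 0·(5/25) + 9·(4/25) + 25·(2/25) = 86/25.
E[Y^2 | X = 6] = (86/25) / (11/25) = 86/11.

86/11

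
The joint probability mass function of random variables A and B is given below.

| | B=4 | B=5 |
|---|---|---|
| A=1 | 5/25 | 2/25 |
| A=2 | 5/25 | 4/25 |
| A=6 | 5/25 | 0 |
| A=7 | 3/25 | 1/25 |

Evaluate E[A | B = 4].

11/3

P(B = 4) = 18/25.
Σ A·P over the event = 1·(5/25) + 2·(5/25) + 6·(5/25) + 7·(3/25) = 66/25.
E[A | B = 4] = (66/25) / (18/25) = 11/3.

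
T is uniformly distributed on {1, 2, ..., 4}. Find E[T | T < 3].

Given T < 3, T is equally likely to be any of {1, 2}.
E[T | T < 3] = (1 + 2) / 2 = 3/2.

3/2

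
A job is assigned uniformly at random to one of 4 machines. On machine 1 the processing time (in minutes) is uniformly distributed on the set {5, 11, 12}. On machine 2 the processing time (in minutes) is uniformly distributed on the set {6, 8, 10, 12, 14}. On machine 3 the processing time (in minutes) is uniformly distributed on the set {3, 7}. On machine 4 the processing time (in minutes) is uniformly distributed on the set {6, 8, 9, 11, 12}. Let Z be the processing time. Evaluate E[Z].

503/60

E[Z | machine 1] = (5+11+12)/3 = 28/3.
E[Z | machine 2] = (6+8+10+12+14)/5 = 10.
E[Z | machine 3] = (3+7)/2 = 5.
E[Z | machine 4] = (6+8+9+11+12)/5 = 46/5.
E[Z] = (1/4)·(28/3) + (1/4)·(10) + (1/4)·(5) + (1/4)·(46/5) = 503/60.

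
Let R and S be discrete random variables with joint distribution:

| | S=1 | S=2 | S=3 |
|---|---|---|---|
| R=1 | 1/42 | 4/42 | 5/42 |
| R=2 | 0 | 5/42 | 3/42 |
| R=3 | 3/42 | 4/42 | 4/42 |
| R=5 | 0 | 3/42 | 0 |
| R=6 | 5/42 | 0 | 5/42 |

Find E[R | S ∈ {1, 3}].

P(S ∈ {1, 3}) = 13/21.
Σ R·P over the event = 1·(1/42) + 1·(5/42) + 2·(3/42) + 3·(3/42) + 3·(4/42) + 6·(5/42) + 6·(5/42) = 31/14.
E[R | S ∈ {1, 3}] = (31/14) / (13/21) = 93/26.

93/26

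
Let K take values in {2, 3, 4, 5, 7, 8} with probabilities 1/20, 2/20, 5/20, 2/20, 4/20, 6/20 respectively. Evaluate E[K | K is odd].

11/2

P(K is odd) = 2/5.
Σ over the event: 3·1/10 + 5·1/10 + 7·1/5 = 11/5.
E[K | K is odd] = (11/5) / (2/5) = 11/2.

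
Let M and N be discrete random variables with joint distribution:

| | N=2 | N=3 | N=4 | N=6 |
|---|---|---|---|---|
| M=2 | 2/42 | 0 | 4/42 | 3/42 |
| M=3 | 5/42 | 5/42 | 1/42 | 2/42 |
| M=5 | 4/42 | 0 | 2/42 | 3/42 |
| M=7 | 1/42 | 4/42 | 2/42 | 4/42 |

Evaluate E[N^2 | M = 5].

52/3

P(M = 5) = 3/14.
Σ N^2·P over the event = 4·(4/42) + 16·(2/42) + 36·(3/42) = 26/7.
E[N^2 | M = 5] = (26/7) / (3/14) = 52/3.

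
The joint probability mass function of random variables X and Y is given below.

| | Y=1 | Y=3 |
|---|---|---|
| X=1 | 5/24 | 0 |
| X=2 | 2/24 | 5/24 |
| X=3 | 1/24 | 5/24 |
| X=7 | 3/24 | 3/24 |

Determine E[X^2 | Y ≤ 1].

P(Y ≤ 1) = 11/24.
Σ X^2·P over the event = 1·(5/24) + 4·(2/24) + 9·(1/24) + 49·(3/24) = 169/24.
E[X^2 | Y ≤ 1] = (169/24) / (11/24) = 169/11.

169/11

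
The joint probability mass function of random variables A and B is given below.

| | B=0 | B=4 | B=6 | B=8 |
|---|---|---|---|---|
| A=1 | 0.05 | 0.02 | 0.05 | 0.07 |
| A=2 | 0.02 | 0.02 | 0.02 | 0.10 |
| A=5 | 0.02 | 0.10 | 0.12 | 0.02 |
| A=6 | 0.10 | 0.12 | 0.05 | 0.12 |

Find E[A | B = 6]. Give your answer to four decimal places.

P(B = 6) = 0.24.
Σ A·P over the event = 1·(0.05) + 2·(0.02) + 5·(0.12) + 6·(0.05) = 0.99.
E[A | B = 6] = (0.99) / (0.24) = 4.1250.

4.1250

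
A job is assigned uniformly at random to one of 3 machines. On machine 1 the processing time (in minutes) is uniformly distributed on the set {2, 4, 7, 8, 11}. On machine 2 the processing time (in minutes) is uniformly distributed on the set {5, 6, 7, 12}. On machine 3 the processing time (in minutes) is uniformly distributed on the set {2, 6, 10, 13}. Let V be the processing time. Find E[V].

E[V | machine 1] = (2+4+7+8+11)/5 = 32/5.
E[V | machine 2] = (5+6+7+12)/4 = 15/2.
E[V | machine 3] = (2+6+10+13)/4 = 31/4.
E[V] = (1/3)·(32/5) + (1/3)·(15/2) + (1/3)·(31/4) = 433/60.

433/60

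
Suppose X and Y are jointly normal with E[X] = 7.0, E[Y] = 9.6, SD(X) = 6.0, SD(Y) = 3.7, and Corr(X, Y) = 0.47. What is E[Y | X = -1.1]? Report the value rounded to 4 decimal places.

For a bivariate normal, E[Y | X=x] = μ_Y + ρ·(σ_Y/σ_X)·(x − μ_X).
E[Y | X=-1.1] = 9.6 + (0.47)·(3.7/6.0)·(-1.1 − (7.0)) = 9.6 + (0.28983)·(-8.1) = 7.2524.

7.2524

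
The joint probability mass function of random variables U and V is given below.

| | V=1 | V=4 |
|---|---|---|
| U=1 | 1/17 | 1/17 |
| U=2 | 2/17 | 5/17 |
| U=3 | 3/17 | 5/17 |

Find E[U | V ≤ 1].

P(V ≤ 1) = 6/17.
Σ U·P over the event = 1·(1/17) + 2·(2/17) + 3·(3/17) = 14/17.
E[U | V ≤ 1] = (14/17) / (6/17) = 7/3.

7/3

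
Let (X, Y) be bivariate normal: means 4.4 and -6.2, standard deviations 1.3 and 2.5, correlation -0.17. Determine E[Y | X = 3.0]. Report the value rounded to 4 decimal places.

E[Y | X=x] = μ_Y + ρ(σ_Y/σ_X)(x − μ_X) for jointly normal variables.
E[Y | X=3.0] = -6.2 + (-0.17)·(2.5/1.3)·(3.0 − (4.4)) = -6.2 + (-0.32692)·(-1.4) = -5.7423.

-5.7423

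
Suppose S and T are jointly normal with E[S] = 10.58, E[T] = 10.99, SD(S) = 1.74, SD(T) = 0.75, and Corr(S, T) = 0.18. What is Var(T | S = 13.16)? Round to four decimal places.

The conditional variance in a bivariate normal is σ_T²(1 − ρ²), independent of x.
Var(T | S=13.16) = (0.75)²·(1 − (0.18)²) = 0.5625·0.9676 = 0.5443.

0.5443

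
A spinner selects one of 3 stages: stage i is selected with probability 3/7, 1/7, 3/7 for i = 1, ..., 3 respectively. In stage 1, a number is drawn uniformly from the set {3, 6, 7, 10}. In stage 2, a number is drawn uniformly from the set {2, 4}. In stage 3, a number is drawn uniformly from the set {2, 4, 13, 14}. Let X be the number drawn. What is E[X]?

27/4

E[X | stage 1] = (3+6+7+10)/4 = 13/2.
E[X | stage 2] = (2+4)/2 = 3.
E[X | stage 3] = (2+4+13+14)/4 = 33/4.
By the law of total expectation,
E[X] = (3/7)·(13/2) + (1/7)·(3) + (3/7)·(33/4) = 27/4.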